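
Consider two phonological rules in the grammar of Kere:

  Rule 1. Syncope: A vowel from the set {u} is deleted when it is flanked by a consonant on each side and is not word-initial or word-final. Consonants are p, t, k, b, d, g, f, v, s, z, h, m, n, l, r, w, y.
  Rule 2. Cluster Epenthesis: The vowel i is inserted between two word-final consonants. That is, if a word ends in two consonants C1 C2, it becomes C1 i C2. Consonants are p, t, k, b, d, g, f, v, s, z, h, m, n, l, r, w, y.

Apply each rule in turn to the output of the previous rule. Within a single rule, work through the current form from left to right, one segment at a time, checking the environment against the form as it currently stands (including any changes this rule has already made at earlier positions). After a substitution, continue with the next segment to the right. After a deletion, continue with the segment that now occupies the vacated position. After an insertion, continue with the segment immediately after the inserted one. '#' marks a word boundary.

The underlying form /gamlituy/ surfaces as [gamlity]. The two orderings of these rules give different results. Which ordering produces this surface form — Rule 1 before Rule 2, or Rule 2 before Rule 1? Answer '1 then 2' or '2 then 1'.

2 then 1

Order 1 then 2:
  1 Syncope: [gamlituy] → [gamlity]
  2 Cluster Epenthesis: [gamlity] → [gamlitiy]
  result: [gamlitiy]
Order 2 then 1:
  2 Cluster Epenthesis: no change — [gamlituy]
  1 Syncope: [gamlituy] → [gamlity]
  result: [gamlity]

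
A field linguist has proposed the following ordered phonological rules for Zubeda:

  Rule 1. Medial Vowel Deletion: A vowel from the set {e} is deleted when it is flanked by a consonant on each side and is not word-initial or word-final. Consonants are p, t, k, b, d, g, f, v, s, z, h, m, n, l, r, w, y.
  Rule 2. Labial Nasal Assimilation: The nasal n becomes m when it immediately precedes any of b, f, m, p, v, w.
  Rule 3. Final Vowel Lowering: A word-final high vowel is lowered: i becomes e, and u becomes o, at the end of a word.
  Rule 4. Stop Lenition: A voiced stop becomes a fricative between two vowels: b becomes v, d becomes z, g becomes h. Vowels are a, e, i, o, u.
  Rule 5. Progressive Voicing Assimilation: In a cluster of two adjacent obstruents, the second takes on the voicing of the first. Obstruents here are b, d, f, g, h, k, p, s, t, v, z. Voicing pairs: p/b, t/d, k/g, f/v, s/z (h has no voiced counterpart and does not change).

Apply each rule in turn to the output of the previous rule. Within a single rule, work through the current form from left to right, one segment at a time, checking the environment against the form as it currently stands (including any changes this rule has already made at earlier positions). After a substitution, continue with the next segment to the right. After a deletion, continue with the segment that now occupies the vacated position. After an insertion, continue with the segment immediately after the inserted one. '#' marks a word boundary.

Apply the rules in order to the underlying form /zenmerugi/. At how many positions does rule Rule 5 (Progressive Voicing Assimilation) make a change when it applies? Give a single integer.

Rule 1 Medial Vowel Deletion: [zenmerugi] → [znmrugi]
Rule 2 Labial Nasal Assimilation: [znmrugi] → [zmmrugi]
Rule 3 Final Vowel Lowering: [zmmrugi] → [zmmruge]
Rule 4 Stop Lenition: [zmmruge] → [zmmruhe]
Rule 5 Progressive Voicing Assimilation: no change — [zmmruhe]
Rule Rule 5 changed 0 position(s).

0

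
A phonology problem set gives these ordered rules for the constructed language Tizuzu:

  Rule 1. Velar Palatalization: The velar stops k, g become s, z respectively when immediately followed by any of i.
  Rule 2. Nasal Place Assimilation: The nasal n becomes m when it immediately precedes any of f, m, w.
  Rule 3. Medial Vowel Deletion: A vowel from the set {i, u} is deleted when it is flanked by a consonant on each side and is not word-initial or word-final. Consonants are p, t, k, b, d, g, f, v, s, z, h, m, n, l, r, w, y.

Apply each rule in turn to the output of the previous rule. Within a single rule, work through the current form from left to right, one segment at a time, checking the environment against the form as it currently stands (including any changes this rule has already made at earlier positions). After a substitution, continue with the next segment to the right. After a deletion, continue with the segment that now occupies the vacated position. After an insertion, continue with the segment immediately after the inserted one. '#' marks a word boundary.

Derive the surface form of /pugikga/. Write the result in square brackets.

Rule 1 Velar Palatalization: [pugikga] → [puzikga]
Rule 2 Nasal Place Assimilation: no change — [puzikga]
Rule 3 Medial Vowel Deletion: [puzikga] → [pzkga]

[pzkga]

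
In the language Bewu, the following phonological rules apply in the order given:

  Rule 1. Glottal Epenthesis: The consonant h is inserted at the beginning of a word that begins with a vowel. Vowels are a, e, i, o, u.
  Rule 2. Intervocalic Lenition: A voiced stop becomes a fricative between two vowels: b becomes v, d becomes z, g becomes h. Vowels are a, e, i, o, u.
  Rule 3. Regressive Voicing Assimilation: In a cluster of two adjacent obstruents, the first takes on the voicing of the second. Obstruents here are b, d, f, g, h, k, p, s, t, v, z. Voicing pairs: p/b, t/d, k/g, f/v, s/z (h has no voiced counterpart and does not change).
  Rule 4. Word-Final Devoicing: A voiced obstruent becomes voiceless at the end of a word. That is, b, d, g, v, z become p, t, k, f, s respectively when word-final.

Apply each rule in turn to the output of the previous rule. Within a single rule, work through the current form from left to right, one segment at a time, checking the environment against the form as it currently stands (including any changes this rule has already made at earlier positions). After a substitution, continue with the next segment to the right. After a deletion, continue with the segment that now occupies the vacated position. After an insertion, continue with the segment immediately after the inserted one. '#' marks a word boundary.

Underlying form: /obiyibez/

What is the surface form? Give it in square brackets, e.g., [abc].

Rule 1 Glottal Epenthesis: [obiyibez] → [hobiyibez]
Rule 2 Intervocalic Lenition: [hobiyibez] → [hoviyivez]
Rule 3 Regressive Voicing Assimilation: no change — [hoviyivez]
Rule 4 Word-Final Devoicing: [hoviyivez] → [hoviyives]

[hoviyives]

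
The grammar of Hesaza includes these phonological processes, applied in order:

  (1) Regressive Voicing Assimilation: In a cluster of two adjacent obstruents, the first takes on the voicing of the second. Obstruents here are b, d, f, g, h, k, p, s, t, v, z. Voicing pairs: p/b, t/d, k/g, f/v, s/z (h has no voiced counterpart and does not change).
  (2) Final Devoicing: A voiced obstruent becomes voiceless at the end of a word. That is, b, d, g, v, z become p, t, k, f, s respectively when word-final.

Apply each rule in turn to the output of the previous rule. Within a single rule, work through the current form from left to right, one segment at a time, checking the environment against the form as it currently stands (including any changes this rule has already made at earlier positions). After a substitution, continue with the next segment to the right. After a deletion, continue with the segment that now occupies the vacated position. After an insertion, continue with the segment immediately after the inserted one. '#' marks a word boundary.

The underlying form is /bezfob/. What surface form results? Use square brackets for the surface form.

[besfop]

(1) Regressive Voicing Assimilation: [bezfob] → [besfob]
(2) Final Devoicing: [besfob] → [besfop]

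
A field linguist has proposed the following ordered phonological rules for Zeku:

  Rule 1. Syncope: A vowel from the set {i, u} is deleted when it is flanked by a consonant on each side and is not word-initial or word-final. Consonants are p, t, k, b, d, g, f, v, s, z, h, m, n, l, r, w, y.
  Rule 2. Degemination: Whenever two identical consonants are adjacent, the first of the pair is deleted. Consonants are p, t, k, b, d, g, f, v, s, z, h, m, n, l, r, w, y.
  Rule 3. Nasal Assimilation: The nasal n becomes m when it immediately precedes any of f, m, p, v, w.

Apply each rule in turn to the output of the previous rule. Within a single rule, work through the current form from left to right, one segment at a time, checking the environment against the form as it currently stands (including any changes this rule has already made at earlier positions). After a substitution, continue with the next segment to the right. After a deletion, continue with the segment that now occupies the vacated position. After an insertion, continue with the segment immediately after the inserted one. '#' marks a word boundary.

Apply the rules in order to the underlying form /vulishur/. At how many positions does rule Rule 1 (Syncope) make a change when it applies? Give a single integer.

3

Rule 1 Syncope: [vulishur] → [vlshr]
Rule 2 Degemination: no change — [vlshr]
Rule 3 Nasal Assimilation: no change — [vlshr]
Rule Rule 1 changed 3 position(s).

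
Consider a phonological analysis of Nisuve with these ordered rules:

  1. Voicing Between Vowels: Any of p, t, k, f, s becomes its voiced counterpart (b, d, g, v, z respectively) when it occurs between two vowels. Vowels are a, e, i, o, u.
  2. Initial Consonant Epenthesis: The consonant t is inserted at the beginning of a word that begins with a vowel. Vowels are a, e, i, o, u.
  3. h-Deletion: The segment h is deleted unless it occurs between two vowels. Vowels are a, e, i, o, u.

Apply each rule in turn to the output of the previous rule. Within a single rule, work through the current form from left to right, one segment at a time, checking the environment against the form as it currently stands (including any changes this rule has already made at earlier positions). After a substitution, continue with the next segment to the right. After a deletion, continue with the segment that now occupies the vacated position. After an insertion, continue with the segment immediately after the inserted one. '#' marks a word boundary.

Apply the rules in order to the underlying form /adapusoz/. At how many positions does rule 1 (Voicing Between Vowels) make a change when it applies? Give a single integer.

2

1 Voicing Between Vowels: [adapusoz] → [adabuzoz]
2 Initial Consonant Epenthesis: [adabuzoz] → [tadabuzoz]
3 h-Deletion: no change — [tadabuzoz]
Rule 1 changed 2 position(s).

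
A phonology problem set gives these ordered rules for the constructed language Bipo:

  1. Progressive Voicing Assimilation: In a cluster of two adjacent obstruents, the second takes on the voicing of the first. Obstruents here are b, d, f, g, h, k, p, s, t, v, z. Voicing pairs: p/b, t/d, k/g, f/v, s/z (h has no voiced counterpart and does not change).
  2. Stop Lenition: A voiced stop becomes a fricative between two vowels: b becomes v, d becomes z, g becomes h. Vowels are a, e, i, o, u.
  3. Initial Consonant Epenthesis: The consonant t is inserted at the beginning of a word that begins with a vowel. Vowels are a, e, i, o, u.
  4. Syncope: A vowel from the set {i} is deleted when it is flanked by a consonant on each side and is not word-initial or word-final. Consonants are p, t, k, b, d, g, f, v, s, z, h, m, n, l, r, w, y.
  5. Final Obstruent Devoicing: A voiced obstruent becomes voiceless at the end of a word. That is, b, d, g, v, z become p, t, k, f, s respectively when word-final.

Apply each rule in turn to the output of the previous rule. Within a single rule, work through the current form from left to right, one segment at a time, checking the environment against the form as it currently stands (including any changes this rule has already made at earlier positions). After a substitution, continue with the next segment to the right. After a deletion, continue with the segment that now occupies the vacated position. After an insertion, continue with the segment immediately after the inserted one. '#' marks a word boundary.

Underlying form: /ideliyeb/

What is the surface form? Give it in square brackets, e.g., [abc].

1 Progressive Voicing Assimilation: no change — [ideliyeb]
2 Stop Lenition: [ideliyeb] → [izeliyeb]
3 Initial Consonant Epenthesis: [izeliyeb] → [tizeliyeb]
4 Syncope: [tizeliyeb] → [tzelyeb]
5 Final Obstruent Devoicing: [tzelyeb] → [tzelyep]

[tzelyep]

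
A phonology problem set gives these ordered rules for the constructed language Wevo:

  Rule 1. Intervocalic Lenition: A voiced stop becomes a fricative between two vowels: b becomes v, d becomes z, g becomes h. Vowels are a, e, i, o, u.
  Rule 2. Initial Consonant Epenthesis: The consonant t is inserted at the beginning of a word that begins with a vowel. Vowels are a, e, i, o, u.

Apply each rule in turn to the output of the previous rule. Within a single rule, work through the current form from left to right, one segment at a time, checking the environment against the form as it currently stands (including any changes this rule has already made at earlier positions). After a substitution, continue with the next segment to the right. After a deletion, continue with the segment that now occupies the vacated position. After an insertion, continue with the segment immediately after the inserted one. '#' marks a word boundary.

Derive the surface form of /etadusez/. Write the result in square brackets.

Rule 1 Intervocalic Lenition: [etadusez] → [etazusez]
Rule 2 Initial Consonant Epenthesis: [etazusez] → [tetazusez]

[tetazusez]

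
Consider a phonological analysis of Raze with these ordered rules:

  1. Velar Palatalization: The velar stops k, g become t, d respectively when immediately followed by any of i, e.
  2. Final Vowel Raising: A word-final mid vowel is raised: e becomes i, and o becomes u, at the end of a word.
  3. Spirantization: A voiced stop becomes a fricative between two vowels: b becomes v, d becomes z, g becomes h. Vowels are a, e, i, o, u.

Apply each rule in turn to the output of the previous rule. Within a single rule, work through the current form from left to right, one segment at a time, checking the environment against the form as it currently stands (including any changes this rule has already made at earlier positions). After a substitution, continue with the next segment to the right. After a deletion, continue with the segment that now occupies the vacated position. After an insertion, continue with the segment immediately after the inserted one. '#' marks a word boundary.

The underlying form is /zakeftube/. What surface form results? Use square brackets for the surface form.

[zateftuvi]

1 Velar Palatalization: [zakeftube] → [zateftube]
2 Final Vowel Raising: [zateftube] → [zateftubi]
3 Spirantization: [zateftubi] → [zateftuvi]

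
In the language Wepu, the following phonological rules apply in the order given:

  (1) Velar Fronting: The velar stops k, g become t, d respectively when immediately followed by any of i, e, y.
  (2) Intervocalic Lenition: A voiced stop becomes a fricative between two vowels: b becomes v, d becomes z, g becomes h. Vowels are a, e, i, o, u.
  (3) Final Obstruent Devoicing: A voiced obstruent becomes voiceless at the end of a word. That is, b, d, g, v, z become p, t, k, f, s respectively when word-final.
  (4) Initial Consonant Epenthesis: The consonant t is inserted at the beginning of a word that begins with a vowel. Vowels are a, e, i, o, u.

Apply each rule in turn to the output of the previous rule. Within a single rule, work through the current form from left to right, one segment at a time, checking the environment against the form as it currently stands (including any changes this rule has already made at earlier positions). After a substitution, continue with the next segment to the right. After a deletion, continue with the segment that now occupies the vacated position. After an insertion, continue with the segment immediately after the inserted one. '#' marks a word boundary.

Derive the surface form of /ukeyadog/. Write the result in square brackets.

[tuteyazok]

(1) Velar Fronting: [ukeyadog] → [uteyadog]
(2) Intervocalic Lenition: [uteyadog] → [uteyazog]
(3) Final Obstruent Devoicing: [uteyazog] → [uteyazok]
(4) Initial Consonant Epenthesis: [uteyazok] → [tuteyazok]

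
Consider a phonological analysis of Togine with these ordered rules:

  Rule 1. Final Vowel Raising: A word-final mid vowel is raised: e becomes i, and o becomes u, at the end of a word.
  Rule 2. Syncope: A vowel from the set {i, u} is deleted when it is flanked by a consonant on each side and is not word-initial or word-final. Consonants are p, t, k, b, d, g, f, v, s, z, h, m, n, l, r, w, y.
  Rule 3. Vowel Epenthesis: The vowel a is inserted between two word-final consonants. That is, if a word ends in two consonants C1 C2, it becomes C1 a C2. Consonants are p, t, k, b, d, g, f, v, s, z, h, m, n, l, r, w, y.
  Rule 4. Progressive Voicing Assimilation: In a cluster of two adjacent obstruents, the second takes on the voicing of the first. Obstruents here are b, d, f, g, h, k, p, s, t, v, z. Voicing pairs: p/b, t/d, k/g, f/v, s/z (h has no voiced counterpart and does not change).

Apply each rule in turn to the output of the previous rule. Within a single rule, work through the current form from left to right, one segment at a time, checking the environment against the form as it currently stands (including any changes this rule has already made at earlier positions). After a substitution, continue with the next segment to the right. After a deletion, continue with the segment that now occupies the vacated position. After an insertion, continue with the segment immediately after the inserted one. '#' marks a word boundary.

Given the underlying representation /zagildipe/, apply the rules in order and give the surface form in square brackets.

Rule 1 Final Vowel Raising: [zagildipe] → [zagildipi]
Rule 2 Syncope: [zagildipi] → [zagldpi]
Rule 3 Vowel Epenthesis: no change — [zagldpi]
Rule 4 Progressive Voicing Assimilation: [zagldpi] → [zagldbi]

[zagldbi]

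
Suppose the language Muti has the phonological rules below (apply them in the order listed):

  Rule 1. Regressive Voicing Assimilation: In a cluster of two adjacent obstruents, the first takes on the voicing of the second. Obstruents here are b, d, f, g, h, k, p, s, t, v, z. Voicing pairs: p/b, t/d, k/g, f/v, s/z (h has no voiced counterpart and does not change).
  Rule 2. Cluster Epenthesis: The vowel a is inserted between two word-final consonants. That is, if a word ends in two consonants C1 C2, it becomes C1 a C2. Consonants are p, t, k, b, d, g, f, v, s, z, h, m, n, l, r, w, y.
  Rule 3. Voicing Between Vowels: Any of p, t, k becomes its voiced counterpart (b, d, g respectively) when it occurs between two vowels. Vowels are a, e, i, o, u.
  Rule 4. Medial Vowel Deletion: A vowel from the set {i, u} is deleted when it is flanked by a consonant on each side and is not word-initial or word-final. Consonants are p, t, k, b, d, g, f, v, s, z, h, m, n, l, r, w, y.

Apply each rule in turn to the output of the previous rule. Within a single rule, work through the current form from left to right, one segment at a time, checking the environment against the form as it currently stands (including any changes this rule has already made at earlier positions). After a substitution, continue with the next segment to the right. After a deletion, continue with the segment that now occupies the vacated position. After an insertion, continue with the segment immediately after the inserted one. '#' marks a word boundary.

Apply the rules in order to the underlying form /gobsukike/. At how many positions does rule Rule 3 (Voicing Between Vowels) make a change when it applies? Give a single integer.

2

Rule 1 Regressive Voicing Assimilation: [gobsukike] → [gopsukike]
Rule 2 Cluster Epenthesis: no change — [gopsukike]
Rule 3 Voicing Between Vowels: [gopsukike] → [gopsugige]
Rule 4 Medial Vowel Deletion: [gopsugige] → [gopsgge]
Rule Rule 3 changed 2 position(s).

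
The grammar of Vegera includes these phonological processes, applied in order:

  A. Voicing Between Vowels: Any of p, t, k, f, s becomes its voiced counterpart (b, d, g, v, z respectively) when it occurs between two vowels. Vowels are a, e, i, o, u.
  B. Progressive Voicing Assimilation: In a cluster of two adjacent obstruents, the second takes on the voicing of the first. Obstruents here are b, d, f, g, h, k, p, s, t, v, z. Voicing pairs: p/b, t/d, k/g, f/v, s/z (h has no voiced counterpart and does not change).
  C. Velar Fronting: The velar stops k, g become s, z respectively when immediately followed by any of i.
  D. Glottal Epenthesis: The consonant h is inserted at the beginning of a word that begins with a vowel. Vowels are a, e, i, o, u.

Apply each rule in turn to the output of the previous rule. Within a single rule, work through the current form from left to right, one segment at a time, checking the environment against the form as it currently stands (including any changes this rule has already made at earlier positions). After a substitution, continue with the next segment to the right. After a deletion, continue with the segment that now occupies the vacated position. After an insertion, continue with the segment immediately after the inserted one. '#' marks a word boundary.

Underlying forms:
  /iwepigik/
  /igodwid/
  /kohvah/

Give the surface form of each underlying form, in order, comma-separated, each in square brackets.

/iwepigik/:
  A Voicing Between Vowels: [iwepigik] → [iwebigik]
  B Progressive Voicing Assimilation: no change — [iwebigik]
  C Velar Fronting: [iwebigik] → [iwebizik]
  D Glottal Epenthesis: [iwebizik] → [hiwebizik]
/igodwid/:
  A Voicing Between Vowels: no change — [igodwid]
  B Progressive Voicing Assimilation: no change — [igodwid]
  C Velar Fronting: no change — [igodwid]
  D Glottal Epenthesis: [igodwid] → [higodwid]
/kohvah/:
  A Voicing Between Vowels: no change — [kohvah]
  B Progressive Voicing Assimilation: [kohvah] → [kohfah]
  C Velar Fronting: no change — [kohfah]
  D Glottal Epenthesis: no change — [kohfah]

[hiwebizik], [higodwid], [kohfah]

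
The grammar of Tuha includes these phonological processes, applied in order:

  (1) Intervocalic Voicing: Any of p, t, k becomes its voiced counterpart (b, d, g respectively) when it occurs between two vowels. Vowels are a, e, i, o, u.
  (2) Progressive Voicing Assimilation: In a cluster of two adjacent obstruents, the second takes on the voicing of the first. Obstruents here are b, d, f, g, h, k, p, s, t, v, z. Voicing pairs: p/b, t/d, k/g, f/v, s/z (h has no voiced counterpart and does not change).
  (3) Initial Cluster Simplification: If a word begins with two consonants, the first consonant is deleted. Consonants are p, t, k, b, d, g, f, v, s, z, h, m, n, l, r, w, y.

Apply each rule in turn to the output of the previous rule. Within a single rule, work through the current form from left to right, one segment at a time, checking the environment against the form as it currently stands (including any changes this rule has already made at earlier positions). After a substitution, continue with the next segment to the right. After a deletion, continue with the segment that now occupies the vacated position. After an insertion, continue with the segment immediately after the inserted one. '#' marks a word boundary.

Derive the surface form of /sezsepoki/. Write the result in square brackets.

(1) Intervocalic Voicing: [sezsepoki] → [sezsebogi]
(2) Progressive Voicing Assimilation: [sezsebogi] → [sezzebogi]
(3) Initial Cluster Simplification: no change — [sezzebogi]

[sezzebogi]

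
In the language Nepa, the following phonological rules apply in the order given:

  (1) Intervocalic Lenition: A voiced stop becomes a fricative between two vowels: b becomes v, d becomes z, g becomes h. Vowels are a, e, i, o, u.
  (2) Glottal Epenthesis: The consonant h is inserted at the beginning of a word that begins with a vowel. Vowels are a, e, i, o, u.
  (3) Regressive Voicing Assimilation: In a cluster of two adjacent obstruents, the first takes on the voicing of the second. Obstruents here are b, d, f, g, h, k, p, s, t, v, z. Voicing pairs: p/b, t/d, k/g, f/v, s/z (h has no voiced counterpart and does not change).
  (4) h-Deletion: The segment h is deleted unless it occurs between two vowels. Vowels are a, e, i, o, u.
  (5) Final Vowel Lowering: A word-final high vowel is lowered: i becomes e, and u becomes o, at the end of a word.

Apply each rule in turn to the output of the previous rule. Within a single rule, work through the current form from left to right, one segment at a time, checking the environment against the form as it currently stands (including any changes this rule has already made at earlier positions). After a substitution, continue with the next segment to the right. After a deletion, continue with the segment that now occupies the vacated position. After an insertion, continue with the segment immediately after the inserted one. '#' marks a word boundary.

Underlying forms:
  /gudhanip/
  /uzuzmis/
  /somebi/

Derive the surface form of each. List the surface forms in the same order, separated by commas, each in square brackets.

/gudhanip/:
  (1) Intervocalic Lenition: no change — [gudhanip]
  (2) Glottal Epenthesis: no change — [gudhanip]
  (3) Regressive Voicing Assimilation: [gudhanip] → [guthanip]
  (4) h-Deletion: [guthanip] → [gutanip]
  (5) Final Vowel Lowering: no change — [gutanip]
/uzuzmis/:
  (1) Intervocalic Lenition: no change — [uzuzmis]
  (2) Glottal Epenthesis: [uzuzmis] → [huzuzmis]
  (3) Regressive Voicing Assimilation: no change — [huzuzmis]
  (4) h-Deletion: [huzuzmis] → [uzuzmis]
  (5) Final Vowel Lowering: no change — [uzuzmis]
/somebi/:
  (1) Intervocalic Lenition: [somebi] → [somevi]
  (2) Glottal Epenthesis: no change — [somevi]
  (3) Regressive Voicing Assimilation: no change — [somevi]
  (4) h-Deletion: no change — [somevi]
  (5) Final Vowel Lowering: [somevi] → [someve]

[gutanip], [uzuzmis], [someve]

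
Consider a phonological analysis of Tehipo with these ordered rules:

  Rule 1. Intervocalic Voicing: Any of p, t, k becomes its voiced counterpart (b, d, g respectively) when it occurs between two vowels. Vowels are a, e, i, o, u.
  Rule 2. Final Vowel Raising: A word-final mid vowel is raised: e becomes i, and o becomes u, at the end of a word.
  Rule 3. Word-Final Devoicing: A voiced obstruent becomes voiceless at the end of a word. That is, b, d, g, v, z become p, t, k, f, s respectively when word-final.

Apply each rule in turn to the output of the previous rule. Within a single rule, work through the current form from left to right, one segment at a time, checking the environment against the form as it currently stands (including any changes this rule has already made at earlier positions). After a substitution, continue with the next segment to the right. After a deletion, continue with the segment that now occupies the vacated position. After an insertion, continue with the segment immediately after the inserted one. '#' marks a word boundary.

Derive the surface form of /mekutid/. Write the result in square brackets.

Rule 1 Intervocalic Voicing: [mekutid] → [megudid]
Rule 2 Final Vowel Raising: no change — [megudid]
Rule 3 Word-Final Devoicing: [megudid] → [megudit]

[megudit]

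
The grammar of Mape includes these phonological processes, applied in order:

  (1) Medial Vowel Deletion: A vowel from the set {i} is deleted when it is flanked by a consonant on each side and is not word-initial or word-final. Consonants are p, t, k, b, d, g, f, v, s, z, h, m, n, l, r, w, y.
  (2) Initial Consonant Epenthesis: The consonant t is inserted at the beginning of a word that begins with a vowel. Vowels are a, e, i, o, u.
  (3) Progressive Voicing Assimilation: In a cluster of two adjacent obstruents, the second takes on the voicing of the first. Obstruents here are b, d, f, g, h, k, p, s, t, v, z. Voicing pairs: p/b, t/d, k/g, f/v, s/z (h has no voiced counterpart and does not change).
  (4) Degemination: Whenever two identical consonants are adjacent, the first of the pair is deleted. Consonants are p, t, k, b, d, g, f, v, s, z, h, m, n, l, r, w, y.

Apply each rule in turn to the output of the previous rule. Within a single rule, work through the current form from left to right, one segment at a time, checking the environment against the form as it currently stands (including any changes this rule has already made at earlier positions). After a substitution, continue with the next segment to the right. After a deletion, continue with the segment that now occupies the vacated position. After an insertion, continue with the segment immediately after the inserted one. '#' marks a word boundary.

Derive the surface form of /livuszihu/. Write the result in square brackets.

(1) Medial Vowel Deletion: [livuszihu] → [lvuszhu]
(2) Initial Consonant Epenthesis: no change — [lvuszhu]
(3) Progressive Voicing Assimilation: [lvuszhu] → [lvusshu]
(4) Degemination: [lvusshu] → [lvushu]

[lvushu]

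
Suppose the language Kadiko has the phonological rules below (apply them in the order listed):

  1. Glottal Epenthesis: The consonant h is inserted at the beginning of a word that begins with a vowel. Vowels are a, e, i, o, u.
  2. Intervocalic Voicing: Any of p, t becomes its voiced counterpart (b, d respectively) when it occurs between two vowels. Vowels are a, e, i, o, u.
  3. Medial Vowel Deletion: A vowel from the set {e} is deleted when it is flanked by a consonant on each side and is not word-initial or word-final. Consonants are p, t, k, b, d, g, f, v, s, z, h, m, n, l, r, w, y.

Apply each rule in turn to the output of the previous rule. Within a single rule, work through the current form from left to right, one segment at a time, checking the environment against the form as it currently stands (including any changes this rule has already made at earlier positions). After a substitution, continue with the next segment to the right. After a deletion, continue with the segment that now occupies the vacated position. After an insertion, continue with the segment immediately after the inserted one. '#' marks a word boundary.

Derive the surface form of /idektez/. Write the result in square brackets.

1 Glottal Epenthesis: [idektez] → [hidektez]
2 Intervocalic Voicing: no change — [hidektez]
3 Medial Vowel Deletion: [hidektez] → [hidktz]

[hidktz]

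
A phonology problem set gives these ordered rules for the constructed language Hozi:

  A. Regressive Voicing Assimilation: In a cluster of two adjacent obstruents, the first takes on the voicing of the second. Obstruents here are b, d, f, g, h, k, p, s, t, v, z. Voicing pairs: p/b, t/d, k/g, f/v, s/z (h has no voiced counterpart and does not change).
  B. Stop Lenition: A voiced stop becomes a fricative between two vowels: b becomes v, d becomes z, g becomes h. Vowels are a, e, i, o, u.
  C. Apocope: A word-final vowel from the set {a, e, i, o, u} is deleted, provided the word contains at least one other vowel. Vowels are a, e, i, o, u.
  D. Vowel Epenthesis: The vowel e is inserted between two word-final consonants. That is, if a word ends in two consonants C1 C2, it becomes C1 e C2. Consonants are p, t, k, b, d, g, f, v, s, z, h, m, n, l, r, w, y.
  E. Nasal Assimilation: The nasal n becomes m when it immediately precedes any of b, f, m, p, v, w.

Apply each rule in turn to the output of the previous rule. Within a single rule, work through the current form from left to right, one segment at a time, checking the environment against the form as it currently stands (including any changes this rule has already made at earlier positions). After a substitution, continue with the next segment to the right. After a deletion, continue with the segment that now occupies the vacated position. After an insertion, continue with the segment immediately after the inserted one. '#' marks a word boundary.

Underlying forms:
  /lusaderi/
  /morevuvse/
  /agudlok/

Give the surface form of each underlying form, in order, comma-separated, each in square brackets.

/lusaderi/:
  A Regressive Voicing Assimilation: no change — [lusaderi]
  B Stop Lenition: [lusaderi] → [lusazeri]
  C Apocope: [lusazeri] → [lusazer]
  D Vowel Epenthesis: no change — [lusazer]
  E Nasal Assimilation: no change — [lusazer]
/morevuvse/:
  A Regressive Voicing Assimilation: [morevuvse] → [morevufse]
  B Stop Lenition: no change — [morevufse]
  C Apocope: [morevufse] → [morevufs]
  D Vowel Epenthesis: [morevufs] → [morevufes]
  E Nasal Assimilation: no change — [morevufes]
/agudlok/:
  A Regressive Voicing Assimilation: no change — [agudlok]
  B Stop Lenition: [agudlok] → [ahudlok]
  C Apocope: no change — [ahudlok]
  D Vowel Epenthesis: no change — [ahudlok]
  E Nasal Assimilation: no change — [ahudlok]

[lusazer], [morevufes], [ahudlok]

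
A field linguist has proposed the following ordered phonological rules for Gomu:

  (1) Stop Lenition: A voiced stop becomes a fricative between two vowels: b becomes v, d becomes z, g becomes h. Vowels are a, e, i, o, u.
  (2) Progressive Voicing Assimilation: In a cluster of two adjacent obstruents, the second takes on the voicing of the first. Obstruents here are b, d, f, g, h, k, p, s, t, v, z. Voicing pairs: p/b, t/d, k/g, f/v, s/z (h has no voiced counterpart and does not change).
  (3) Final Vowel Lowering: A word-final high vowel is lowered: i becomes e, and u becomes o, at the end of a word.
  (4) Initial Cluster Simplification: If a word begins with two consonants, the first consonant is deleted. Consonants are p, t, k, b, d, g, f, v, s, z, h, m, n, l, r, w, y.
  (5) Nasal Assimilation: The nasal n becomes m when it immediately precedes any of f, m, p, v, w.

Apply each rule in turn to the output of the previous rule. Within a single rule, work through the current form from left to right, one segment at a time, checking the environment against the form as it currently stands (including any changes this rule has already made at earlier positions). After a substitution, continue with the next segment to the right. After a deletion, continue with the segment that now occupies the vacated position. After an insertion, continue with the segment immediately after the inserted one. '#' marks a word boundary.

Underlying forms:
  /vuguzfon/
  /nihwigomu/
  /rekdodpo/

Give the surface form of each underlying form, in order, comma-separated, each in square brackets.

/vuguzfon/:
  (1) Stop Lenition: [vuguzfon] → [vuhuzfon]
  (2) Progressive Voicing Assimilation: [vuhuzfon] → [vuhuzvon]
  (3) Final Vowel Lowering: no change — [vuhuzvon]
  (4) Initial Cluster Simplification: no change — [vuhuzvon]
  (5) Nasal Assimilation: no change — [vuhuzvon]
/nihwigomu/:
  (1) Stop Lenition: [nihwigomu] → [nihwihomu]
  (2) Progressive Voicing Assimilation: no change — [nihwihomu]
  (3) Final Vowel Lowering: [nihwihomu] → [nihwihomo]
  (4) Initial Cluster Simplification: no change — [nihwihomo]
  (5) Nasal Assimilation: no change — [nihwihomo]
/rekdodpo/:
  (1) Stop Lenition: no change — [rekdodpo]
  (2) Progressive Voicing Assimilation: [rekdodpo] → [rektodbo]
  (3) Final Vowel Lowering: no change — [rektodbo]
  (4) Initial Cluster Simplification: no change — [rektodbo]
  (5) Nasal Assimilation: no change — [rektodbo]

[vuhuzvon], [nihwihomo], [rektodbo]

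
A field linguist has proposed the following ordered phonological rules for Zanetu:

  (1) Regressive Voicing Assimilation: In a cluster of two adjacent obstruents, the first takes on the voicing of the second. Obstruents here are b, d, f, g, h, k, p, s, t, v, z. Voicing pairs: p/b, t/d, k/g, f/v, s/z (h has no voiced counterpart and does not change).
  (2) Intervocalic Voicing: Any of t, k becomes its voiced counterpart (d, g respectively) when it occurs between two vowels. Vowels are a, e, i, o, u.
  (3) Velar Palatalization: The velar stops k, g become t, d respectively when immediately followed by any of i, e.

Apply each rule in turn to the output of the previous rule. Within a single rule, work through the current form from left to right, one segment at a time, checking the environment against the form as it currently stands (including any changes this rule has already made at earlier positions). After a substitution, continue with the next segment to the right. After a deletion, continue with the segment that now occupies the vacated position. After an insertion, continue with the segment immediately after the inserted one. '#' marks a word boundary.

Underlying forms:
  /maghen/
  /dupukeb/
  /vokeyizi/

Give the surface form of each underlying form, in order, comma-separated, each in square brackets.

/maghen/:
  (1) Regressive Voicing Assimilation: [maghen] → [makhen]
  (2) Intervocalic Voicing: no change — [makhen]
  (3) Velar Palatalization: no change — [makhen]
/dupukeb/:
  (1) Regressive Voicing Assimilation: no change — [dupukeb]
  (2) Intervocalic Voicing: [dupukeb] → [dupugeb]
  (3) Velar Palatalization: [dupugeb] → [dupudeb]
/vokeyizi/:
  (1) Regressive Voicing Assimilation: no change — [vokeyizi]
  (2) Intervocalic Voicing: [vokeyizi] → [vogeyizi]
  (3) Velar Palatalization: [vogeyizi] → [vodeyizi]

[makhen], [dupudeb], [vodeyizi]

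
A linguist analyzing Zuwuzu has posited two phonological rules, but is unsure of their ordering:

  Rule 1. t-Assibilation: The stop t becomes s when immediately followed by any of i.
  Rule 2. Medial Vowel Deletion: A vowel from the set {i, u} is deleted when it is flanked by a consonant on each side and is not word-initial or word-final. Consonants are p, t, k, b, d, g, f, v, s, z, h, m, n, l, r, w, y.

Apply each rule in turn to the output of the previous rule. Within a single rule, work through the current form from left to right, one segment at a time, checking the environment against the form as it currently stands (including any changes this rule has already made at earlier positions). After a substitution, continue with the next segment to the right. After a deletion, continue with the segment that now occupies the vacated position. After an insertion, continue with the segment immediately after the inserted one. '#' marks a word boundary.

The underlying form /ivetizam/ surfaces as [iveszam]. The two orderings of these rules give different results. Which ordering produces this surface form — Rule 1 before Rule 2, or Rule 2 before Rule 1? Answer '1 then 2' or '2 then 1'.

1 then 2

Order 1 then 2:
  1 t-Assibilation: [ivetizam] → [ivesizam]
  2 Medial Vowel Deletion: [ivesizam] → [iveszam]
  result: [iveszam]
Order 2 then 1:
  2 Medial Vowel Deletion: [ivetizam] → [ivetzam]
  1 t-Assibilation: no change — [ivetzam]
  result: [ivetzam]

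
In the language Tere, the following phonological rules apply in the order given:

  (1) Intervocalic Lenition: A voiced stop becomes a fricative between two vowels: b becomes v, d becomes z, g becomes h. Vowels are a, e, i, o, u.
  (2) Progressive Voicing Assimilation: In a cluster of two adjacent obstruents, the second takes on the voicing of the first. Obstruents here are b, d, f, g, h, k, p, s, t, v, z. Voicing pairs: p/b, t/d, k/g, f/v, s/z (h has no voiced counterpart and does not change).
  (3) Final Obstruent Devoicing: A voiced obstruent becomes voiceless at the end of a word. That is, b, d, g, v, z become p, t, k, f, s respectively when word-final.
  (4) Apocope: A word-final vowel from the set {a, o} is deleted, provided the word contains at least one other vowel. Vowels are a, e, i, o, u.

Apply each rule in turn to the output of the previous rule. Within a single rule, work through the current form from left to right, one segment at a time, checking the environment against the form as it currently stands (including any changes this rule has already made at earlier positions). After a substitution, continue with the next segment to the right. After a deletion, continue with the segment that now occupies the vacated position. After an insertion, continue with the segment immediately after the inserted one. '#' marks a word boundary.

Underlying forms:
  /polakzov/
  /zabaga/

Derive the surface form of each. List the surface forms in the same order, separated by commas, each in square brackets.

/polakzov/:
  (1) Intervocalic Lenition: no change — [polakzov]
  (2) Progressive Voicing Assimilation: [polakzov] → [polaksov]
  (3) Final Obstruent Devoicing: [polaksov] → [polaksof]
  (4) Apocope: no change — [polaksof]
/zabaga/:
  (1) Intervocalic Lenition: [zabaga] → [zavaha]
  (2) Progressive Voicing Assimilation: no change — [zavaha]
  (3) Final Obstruent Devoicing: no change — [zavaha]
  (4) Apocope: [zavaha] → [zavah]

[polaksof], [zavah]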